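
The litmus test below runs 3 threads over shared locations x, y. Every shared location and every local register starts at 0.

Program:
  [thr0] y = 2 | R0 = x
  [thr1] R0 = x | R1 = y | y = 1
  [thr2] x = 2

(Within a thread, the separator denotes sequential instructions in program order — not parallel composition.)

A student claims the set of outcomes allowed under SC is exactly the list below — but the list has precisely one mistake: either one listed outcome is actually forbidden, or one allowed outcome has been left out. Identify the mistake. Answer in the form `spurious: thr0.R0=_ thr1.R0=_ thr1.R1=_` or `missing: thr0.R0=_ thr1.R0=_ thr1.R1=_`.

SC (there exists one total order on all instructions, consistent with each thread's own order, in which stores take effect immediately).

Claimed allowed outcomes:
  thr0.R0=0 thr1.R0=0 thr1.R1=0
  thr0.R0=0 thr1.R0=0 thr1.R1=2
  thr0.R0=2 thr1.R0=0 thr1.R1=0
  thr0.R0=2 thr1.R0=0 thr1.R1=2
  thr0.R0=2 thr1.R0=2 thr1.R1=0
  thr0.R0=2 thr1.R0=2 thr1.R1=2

missing: thr0.R0=0 thr1.R0=2 thr1.R1=2

outcome vector order: (thr0.R0,thr1.R0,thr1.R1)
SC (7): (0,0,0) (0,0,2) (0,2,2) (2,0,0) (2,0,2) (2,2,0) (2,2,2)
SC∖claimed = {(0,2,2)}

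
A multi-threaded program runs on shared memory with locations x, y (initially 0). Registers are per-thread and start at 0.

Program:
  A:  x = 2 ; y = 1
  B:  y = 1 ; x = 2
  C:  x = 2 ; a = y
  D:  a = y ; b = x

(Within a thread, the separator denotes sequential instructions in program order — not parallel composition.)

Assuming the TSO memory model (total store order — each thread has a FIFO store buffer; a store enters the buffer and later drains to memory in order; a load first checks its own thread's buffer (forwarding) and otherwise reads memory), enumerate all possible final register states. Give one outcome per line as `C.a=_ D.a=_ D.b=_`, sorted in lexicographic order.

outcome vector order: (C.a,D.a,D.b)
|TSO outcomes| = 8

C.a=0 D.a=0 D.b=0
C.a=0 D.a=0 D.b=2
C.a=0 D.a=1 D.b=0
C.a=0 D.a=1 D.b=2
C.a=1 D.a=0 D.b=0
C.a=1 D.a=0 D.b=2
C.a=1 D.a=1 D.b=0
C.a=1 D.a=1 D.b=2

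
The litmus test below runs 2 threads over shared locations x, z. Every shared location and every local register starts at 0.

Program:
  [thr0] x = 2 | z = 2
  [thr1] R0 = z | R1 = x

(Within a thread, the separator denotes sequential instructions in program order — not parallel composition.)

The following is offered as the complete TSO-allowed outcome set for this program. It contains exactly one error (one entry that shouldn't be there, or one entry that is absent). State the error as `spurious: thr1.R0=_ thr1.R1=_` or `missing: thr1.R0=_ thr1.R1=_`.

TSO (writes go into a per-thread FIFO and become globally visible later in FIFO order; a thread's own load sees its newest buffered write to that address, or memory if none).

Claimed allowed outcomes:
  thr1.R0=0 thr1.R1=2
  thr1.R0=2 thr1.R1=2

outcome vector order: (thr1.R0,thr1.R1)
[TSO] allowed = {<0 0>, <0 2>, <2 2>}
TSO∖claimed = {<0 0>}

missing: thr1.R0=0 thr1.R1=0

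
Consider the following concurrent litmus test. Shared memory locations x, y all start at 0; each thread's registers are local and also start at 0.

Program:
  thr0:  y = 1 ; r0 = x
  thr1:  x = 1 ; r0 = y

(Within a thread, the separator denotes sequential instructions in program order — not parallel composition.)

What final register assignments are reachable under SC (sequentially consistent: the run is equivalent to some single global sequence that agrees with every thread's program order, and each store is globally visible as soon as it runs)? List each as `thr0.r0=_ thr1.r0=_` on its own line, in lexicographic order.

outcome vector order: (thr0.r0,thr1.r0)
|SC outcomes| = 3

thr0.r0=0 thr1.r0=1
thr0.r0=1 thr1.r0=0
thr0.r0=1 thr1.r0=1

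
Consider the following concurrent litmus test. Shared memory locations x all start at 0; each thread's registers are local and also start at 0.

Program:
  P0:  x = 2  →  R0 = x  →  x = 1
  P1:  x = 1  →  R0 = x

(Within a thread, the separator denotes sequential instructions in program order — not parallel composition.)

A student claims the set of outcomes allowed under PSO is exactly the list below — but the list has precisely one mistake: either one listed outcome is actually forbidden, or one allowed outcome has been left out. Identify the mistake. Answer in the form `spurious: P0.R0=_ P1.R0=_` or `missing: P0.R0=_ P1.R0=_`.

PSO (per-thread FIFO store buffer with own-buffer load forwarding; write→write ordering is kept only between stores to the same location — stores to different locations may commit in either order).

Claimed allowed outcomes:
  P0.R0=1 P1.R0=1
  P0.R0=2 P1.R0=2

outcome vector order: (P0.R0,P1.R0)
under PSO → (1,1) (2,1) (2,2)
PSO∖claimed = {(2,1)}

missing: P0.R0=2 P1.R0=1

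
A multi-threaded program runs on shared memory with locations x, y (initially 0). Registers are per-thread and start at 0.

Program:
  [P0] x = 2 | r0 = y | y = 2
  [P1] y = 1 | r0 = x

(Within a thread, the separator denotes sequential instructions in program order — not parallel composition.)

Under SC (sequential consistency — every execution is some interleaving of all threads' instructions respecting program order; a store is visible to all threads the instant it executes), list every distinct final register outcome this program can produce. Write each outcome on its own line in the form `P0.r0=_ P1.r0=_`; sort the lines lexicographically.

P0.r0=0 P1.r0=2
P0.r0=1 P1.r0=0
P0.r0=1 P1.r0=2

outcome vector order: (P0.r0,P1.r0)
|SC outcomes| = 3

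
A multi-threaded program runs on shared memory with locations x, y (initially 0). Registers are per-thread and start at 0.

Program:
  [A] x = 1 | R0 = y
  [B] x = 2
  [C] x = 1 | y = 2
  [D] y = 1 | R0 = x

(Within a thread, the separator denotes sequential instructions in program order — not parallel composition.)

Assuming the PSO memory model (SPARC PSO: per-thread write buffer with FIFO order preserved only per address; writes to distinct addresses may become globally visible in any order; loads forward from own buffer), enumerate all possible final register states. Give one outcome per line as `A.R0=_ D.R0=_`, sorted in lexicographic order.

A.R0=0 D.R0=0
A.R0=0 D.R0=1
A.R0=0 D.R0=2
A.R0=1 D.R0=0
A.R0=1 D.R0=1
A.R0=1 D.R0=2
A.R0=2 D.R0=0
A.R0=2 D.R0=1
A.R0=2 D.R0=2

outcome vector order: (A.R0,D.R0)
|PSO outcomes| = 9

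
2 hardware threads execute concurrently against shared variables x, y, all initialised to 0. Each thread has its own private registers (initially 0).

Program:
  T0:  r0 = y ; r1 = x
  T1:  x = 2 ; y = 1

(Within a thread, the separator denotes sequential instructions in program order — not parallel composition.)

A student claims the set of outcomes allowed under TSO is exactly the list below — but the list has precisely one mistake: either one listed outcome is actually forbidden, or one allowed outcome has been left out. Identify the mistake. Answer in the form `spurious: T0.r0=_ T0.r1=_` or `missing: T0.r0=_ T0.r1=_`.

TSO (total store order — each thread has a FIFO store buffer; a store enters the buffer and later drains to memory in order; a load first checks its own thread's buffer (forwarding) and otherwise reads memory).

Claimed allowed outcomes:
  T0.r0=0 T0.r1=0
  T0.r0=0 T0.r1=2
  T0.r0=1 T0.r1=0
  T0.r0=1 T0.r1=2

outcome vector order: (T0.r0,T0.r1)
[TSO] allowed = {(0,0) (0,2) (1,2)}
claimed∖TSO = {(1,0)}

spurious: T0.r0=1 T0.r1=0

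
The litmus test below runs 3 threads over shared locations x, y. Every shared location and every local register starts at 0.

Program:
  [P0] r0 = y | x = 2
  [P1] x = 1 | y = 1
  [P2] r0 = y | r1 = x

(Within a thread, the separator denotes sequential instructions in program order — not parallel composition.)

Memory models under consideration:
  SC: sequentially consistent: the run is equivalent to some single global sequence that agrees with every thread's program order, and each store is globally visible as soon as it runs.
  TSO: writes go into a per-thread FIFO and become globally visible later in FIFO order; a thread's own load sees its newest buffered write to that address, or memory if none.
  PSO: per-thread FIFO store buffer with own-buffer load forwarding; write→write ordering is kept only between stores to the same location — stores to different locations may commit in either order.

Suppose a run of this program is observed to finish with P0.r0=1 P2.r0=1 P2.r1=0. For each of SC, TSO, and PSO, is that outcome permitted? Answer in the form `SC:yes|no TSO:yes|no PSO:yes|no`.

outcome vector order: (P0.r0,P2.r0,P2.r1)
under SC → 0/0/0, 0/0/1, 0/0/2, 0/1/1, 0/1/2, 1/0/0, 1/0/1, 1/0/2, 1/1/1, 1/1/2
under TSO → 0/0/0, 0/0/1, 0/0/2, 0/1/1, 0/1/2, 1/0/0, 1/0/1, 1/0/2, 1/1/1, 1/1/2
under PSO → 0/0/0, 0/0/1, 0/0/2, 0/1/0, 0/1/1, 0/1/2, 1/0/0, 1/0/1, 1/0/2, 1/1/0, 1/1/1, 1/1/2
target 1/1/0 ∈ {PSO}

SC:no TSO:no PSO:yes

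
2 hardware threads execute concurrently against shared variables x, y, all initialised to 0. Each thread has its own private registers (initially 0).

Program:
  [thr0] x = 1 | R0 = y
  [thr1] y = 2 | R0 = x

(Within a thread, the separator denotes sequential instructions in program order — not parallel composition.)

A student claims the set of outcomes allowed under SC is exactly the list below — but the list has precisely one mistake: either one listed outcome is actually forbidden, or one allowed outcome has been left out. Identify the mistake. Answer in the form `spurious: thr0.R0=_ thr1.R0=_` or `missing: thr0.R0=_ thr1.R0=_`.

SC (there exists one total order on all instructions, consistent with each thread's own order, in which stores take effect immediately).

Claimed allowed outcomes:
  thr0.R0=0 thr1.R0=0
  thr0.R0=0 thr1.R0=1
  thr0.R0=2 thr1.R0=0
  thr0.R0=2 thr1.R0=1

spurious: thr0.R0=0 thr1.R0=0

outcome vector order: (thr0.R0,thr1.R0)
SC: 3 outcomes — {(0,1), (2,0), (2,1)}
claimed∖SC = {(0,0)}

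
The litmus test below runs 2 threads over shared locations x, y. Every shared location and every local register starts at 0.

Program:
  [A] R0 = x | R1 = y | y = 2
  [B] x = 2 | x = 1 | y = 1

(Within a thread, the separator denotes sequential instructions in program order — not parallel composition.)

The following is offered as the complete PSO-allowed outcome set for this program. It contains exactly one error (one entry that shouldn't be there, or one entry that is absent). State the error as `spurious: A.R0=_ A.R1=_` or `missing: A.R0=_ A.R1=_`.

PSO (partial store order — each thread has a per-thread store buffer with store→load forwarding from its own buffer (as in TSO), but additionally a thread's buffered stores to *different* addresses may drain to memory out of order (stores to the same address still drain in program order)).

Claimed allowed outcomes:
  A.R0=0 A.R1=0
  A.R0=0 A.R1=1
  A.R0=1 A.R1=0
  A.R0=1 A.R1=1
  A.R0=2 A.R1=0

outcome vector order: (A.R0,A.R1)
PSO (6): <0 0>, <0 1>, <1 0>, <1 1>, <2 0>, <2 1>
PSO∖claimed = {<2 1>}

missing: A.R0=2 A.R1=1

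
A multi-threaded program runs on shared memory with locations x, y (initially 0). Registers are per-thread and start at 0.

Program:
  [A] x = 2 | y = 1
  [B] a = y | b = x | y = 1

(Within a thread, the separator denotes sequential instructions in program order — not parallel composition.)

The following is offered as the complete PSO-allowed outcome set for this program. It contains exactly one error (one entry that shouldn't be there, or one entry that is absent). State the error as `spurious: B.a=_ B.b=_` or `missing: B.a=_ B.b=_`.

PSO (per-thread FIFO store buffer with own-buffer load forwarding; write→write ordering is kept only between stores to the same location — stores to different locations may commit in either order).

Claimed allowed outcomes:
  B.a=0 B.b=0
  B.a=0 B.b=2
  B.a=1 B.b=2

outcome vector order: (B.a,B.b)
PSO (4): 0/0 0/2 1/0 1/2
PSO∖claimed = {1/0}

missing: B.a=1 B.b=0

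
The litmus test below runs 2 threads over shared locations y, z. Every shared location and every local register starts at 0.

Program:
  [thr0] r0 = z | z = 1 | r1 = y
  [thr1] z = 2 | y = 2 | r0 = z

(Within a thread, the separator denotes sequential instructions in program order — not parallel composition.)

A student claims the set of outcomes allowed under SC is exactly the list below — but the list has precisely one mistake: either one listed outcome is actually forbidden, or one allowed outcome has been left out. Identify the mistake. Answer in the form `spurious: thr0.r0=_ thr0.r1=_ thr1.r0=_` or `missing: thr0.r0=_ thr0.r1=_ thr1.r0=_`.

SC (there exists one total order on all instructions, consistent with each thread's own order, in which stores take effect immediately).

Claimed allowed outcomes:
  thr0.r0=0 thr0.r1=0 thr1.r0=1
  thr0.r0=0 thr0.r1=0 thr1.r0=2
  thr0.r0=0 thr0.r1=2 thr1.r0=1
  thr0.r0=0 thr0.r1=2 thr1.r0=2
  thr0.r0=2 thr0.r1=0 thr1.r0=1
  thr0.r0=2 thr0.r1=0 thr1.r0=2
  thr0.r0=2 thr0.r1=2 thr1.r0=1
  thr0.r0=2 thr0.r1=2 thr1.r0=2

spurious: thr0.r0=2 thr0.r1=0 thr1.r0=2

outcome vector order: (thr0.r0,thr0.r1,thr1.r0)
SC (7): <0 0 1>; <0 0 2>; <0 2 1>; <0 2 2>; <2 0 1>; <2 2 1>; <2 2 2>
claimed∖SC = {<2 0 2>}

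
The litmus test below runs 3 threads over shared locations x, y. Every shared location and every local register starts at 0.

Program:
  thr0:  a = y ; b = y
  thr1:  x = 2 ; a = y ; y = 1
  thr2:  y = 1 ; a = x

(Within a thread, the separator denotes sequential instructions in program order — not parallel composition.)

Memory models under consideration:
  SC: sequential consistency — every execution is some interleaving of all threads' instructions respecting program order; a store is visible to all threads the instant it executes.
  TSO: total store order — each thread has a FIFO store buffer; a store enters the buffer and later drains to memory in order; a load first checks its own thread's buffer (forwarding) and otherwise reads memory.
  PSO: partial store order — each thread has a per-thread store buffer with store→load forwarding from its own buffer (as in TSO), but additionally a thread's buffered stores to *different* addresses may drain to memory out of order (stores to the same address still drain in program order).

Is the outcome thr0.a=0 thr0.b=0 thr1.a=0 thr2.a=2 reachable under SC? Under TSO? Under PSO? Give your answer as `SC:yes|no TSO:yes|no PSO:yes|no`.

outcome vector order: (thr0.a,thr0.b,thr1.a,thr2.a)
SC (9): (0,0,0,2); (0,0,1,0); (0,0,1,2); (0,1,0,2); (0,1,1,0); (0,1,1,2); (1,1,0,2); (1,1,1,0); (1,1,1,2)
TSO (12): (0,0,0,0); (0,0,0,2); (0,0,1,0); (0,0,1,2); (0,1,0,0); (0,1,0,2); (0,1,1,0); (0,1,1,2); (1,1,0,0); (1,1,0,2); (1,1,1,0); (1,1,1,2)
PSO (12): (0,0,0,0); (0,0,0,2); (0,0,1,0); (0,0,1,2); (0,1,0,0); (0,1,0,2); (0,1,1,0); (0,1,1,2); (1,1,0,0); (1,1,0,2); (1,1,1,0); (1,1,1,2)
target (0,0,0,2) ∈ {SC,TSO,PSO}

SC:yes TSO:yes PSO:yes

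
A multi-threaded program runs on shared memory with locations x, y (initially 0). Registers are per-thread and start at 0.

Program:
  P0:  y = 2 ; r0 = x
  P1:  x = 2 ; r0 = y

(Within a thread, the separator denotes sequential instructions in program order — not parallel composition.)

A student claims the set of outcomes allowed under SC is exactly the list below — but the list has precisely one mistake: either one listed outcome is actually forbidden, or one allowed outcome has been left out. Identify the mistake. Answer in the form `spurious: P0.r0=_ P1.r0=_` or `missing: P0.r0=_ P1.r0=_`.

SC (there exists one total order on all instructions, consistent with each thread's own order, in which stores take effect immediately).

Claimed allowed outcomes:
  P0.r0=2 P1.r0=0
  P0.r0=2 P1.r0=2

outcome vector order: (P0.r0,P1.r0)
[SC] allowed = {02; 20; 22}
SC∖claimed = {02}

missing: P0.r0=0 P1.r0=2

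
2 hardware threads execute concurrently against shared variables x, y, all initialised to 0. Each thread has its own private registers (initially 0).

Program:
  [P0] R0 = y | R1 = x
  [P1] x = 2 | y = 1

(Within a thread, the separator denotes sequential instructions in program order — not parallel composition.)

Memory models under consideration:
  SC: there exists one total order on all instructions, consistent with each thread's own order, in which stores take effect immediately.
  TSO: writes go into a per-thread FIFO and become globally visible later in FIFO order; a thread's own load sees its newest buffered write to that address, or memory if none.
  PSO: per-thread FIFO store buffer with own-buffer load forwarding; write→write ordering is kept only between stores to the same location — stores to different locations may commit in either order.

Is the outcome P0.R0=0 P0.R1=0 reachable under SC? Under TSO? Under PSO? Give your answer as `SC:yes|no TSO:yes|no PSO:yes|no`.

SC:yes TSO:yes PSO:yes

outcome vector order: (P0.R0,P0.R1)
[SC] allowed = {<0 0>, <0 2>, <1 2>}
[TSO] allowed = {<0 0>, <0 2>, <1 2>}
[PSO] allowed = {<0 0>, <0 2>, <1 0>, <1 2>}
target <0 0> ∈ {SC,TSO,PSO}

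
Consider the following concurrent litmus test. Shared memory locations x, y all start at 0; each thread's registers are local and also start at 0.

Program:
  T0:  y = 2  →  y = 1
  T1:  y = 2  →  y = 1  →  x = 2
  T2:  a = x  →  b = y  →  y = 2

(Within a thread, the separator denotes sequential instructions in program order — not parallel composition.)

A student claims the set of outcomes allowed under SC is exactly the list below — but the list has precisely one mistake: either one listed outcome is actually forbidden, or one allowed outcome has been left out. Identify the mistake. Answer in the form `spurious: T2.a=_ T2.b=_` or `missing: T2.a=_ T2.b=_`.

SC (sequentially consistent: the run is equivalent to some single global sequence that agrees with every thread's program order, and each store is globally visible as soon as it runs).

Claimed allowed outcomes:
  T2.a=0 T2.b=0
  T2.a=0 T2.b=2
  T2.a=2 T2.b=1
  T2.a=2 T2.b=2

missing: T2.a=0 T2.b=1

outcome vector order: (T2.a,T2.b)
SC (5): (0,0); (0,1); (0,2); (2,1); (2,2)
SC∖claimed = {(0,1)}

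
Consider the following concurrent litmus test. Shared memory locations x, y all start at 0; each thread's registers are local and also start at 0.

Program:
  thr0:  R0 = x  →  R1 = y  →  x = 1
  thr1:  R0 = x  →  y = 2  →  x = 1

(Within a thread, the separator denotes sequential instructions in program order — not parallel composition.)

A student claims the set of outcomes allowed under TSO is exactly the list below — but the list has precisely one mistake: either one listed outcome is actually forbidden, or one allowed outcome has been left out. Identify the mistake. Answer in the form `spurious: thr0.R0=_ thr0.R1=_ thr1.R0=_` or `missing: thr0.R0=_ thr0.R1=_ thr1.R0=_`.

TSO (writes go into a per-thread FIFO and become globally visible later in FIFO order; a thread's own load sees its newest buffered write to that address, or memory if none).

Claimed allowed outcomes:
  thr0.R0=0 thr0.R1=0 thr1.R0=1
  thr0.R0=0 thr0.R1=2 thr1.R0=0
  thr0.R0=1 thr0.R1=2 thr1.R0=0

missing: thr0.R0=0 thr0.R1=0 thr1.R0=0

outcome vector order: (thr0.R0,thr0.R1,thr1.R0)
TSO: 4 outcomes — {(0,0,0), (0,0,1), (0,2,0), (1,2,0)}
TSO∖claimed = {(0,0,0)}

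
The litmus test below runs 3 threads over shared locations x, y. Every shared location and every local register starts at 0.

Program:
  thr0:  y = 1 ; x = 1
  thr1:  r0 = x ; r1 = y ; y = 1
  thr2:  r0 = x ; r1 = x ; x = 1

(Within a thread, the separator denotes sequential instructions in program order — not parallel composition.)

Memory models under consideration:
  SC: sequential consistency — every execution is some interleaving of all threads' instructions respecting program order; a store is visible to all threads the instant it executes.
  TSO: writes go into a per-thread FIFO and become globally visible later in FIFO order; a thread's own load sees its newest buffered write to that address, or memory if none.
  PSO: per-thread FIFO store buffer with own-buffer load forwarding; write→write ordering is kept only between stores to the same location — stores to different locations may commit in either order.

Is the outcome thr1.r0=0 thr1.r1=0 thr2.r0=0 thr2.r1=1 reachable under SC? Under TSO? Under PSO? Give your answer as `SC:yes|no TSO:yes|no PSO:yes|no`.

outcome vector order: (thr1.r0,thr1.r1,thr2.r0,thr2.r1)
SC (10): <0 0 0 0>, <0 0 0 1>, <0 0 1 1>, <0 1 0 0>, <0 1 0 1>, <0 1 1 1>, <1 0 0 0>, <1 1 0 0>, <1 1 0 1>, <1 1 1 1>
TSO (10): <0 0 0 0>, <0 0 0 1>, <0 0 1 1>, <0 1 0 0>, <0 1 0 1>, <0 1 1 1>, <1 0 0 0>, <1 1 0 0>, <1 1 0 1>, <1 1 1 1>
PSO (12): <0 0 0 0>, <0 0 0 1>, <0 0 1 1>, <0 1 0 0>, <0 1 0 1>, <0 1 1 1>, <1 0 0 0>, <1 0 0 1>, <1 0 1 1>, <1 1 0 0>, <1 1 0 1>, <1 1 1 1>
target <0 0 0 1> ∈ {SC,TSO,PSO}

SC:yes TSO:yes PSO:yes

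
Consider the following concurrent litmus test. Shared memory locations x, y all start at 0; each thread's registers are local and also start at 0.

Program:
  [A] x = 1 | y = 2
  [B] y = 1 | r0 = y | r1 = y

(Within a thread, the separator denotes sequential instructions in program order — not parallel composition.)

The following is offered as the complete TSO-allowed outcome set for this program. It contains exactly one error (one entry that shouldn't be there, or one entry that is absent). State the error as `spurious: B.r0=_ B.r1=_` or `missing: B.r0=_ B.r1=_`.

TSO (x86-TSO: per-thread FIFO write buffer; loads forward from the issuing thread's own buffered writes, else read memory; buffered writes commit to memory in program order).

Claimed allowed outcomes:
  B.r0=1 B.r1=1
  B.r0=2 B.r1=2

outcome vector order: (B.r0,B.r1)
under TSO → (1,1); (1,2); (2,2)
TSO∖claimed = {(1,2)}

missing: B.r0=1 B.r1=2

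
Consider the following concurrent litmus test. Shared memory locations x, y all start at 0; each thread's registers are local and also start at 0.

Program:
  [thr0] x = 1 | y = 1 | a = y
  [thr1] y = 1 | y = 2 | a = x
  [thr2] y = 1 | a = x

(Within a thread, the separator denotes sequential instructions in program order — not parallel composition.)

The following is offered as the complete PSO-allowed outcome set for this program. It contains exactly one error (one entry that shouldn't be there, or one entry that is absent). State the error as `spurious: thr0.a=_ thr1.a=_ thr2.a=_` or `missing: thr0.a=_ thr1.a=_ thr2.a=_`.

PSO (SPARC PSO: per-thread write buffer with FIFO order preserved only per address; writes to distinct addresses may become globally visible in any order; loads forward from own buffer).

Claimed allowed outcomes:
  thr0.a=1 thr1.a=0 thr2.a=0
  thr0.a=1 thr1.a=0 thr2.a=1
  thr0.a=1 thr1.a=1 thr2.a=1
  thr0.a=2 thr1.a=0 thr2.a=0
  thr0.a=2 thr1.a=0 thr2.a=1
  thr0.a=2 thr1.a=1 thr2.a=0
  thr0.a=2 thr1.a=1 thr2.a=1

missing: thr0.a=1 thr1.a=1 thr2.a=0

outcome vector order: (thr0.a,thr1.a,thr2.a)
[PSO] allowed = {(1,0,0); (1,0,1); (1,1,0); (1,1,1); (2,0,0); (2,0,1); (2,1,0); (2,1,1)}
PSO∖claimed = {(1,1,0)}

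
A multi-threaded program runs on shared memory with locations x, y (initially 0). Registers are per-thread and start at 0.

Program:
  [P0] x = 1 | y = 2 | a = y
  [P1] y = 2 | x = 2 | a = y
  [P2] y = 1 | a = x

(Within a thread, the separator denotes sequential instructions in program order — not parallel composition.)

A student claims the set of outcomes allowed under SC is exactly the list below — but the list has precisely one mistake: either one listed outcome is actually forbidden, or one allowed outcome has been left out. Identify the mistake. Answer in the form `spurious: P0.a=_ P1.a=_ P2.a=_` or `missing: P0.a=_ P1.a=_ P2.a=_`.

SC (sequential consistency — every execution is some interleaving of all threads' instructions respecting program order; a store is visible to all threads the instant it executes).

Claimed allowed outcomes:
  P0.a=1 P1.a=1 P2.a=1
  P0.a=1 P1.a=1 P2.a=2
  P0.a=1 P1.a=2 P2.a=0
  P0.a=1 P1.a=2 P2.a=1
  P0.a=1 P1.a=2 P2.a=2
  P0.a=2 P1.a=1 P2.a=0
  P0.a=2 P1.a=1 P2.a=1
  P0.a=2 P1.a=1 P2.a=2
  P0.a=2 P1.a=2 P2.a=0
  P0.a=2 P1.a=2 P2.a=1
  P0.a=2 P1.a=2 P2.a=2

spurious: P0.a=1 P1.a=2 P2.a=0

outcome vector order: (P0.a,P1.a,P2.a)
under SC → 1/1/1; 1/1/2; 1/2/1; 1/2/2; 2/1/0; 2/1/1; 2/1/2; 2/2/0; 2/2/1; 2/2/2
claimed∖SC = {1/2/0}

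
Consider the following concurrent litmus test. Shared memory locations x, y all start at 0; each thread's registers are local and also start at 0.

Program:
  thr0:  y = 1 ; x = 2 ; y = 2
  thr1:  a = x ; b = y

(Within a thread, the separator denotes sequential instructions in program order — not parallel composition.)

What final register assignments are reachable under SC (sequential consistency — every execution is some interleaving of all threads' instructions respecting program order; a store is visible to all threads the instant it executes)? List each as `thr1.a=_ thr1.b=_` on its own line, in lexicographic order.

outcome vector order: (thr1.a,thr1.b)
|SC outcomes| = 5

thr1.a=0 thr1.b=0
thr1.a=0 thr1.b=1
thr1.a=0 thr1.b=2
thr1.a=2 thr1.b=1
thr1.a=2 thr1.b=2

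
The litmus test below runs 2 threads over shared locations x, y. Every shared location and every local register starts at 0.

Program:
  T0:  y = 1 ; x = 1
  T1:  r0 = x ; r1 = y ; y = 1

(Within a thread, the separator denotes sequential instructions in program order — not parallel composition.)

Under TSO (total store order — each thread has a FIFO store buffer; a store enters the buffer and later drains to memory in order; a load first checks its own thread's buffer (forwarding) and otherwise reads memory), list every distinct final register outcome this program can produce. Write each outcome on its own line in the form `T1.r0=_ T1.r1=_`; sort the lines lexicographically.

outcome vector order: (T1.r0,T1.r1)
|TSO outcomes| = 3

T1.r0=0 T1.r1=0
T1.r0=0 T1.r1=1
T1.r0=1 T1.r1=1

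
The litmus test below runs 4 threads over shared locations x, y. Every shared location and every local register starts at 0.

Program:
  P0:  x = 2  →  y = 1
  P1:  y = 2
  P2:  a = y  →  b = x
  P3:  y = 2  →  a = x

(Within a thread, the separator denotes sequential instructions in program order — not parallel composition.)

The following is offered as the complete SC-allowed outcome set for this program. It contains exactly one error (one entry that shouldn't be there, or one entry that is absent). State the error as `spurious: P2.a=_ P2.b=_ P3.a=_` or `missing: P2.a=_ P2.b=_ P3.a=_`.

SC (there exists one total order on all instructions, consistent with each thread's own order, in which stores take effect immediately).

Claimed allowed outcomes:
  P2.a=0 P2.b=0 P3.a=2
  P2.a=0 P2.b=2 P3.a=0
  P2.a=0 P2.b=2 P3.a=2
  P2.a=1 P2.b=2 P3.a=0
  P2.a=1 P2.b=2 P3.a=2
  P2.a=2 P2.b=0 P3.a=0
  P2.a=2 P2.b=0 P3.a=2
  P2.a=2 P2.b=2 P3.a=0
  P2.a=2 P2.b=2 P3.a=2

outcome vector order: (P2.a,P2.b,P3.a)
under SC → 000 002 020 022 120 122 200 202 220 222
SC∖claimed = {000}

missing: P2.a=0 P2.b=0 P3.a=0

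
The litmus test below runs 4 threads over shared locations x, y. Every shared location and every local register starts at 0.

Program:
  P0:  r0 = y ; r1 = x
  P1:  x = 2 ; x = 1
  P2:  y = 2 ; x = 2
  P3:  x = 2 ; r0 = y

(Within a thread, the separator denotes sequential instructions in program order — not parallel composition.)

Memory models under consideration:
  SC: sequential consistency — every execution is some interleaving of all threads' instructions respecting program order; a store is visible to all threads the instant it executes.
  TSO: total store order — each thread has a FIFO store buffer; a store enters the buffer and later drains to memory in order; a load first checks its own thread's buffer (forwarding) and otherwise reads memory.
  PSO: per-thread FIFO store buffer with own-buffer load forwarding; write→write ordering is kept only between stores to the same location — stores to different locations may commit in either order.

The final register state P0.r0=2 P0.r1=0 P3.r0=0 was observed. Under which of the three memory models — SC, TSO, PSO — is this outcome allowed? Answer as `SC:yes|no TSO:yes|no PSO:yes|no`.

outcome vector order: (P0.r0,P0.r1,P3.r0)
SC: 11 outcomes — {(0,0,0); (0,0,2); (0,1,0); (0,1,2); (0,2,0); (0,2,2); (2,0,2); (2,1,0); (2,1,2); (2,2,0); (2,2,2)}
TSO: 12 outcomes — {(0,0,0); (0,0,2); (0,1,0); (0,1,2); (0,2,0); (0,2,2); (2,0,0); (2,0,2); (2,1,0); (2,1,2); (2,2,0); (2,2,2)}
PSO: 12 outcomes — {(0,0,0); (0,0,2); (0,1,0); (0,1,2); (0,2,0); (0,2,2); (2,0,0); (2,0,2); (2,1,0); (2,1,2); (2,2,0); (2,2,2)}
target (2,0,0) ∈ {TSO,PSO}

SC:no TSO:yes PSO:yes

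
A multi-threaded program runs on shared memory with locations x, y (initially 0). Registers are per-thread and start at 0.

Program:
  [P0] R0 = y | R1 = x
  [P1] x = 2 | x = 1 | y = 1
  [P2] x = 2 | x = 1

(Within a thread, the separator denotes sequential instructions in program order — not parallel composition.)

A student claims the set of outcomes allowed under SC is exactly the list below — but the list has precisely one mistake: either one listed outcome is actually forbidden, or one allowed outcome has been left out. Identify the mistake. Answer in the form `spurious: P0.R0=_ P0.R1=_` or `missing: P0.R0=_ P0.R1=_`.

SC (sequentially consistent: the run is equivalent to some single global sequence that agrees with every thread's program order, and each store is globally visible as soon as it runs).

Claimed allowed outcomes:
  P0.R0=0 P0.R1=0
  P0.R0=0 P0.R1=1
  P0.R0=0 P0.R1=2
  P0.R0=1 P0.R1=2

missing: P0.R0=1 P0.R1=1

outcome vector order: (P0.R0,P0.R1)
[SC] allowed = {00 01 02 11 12}
SC∖claimed = {11}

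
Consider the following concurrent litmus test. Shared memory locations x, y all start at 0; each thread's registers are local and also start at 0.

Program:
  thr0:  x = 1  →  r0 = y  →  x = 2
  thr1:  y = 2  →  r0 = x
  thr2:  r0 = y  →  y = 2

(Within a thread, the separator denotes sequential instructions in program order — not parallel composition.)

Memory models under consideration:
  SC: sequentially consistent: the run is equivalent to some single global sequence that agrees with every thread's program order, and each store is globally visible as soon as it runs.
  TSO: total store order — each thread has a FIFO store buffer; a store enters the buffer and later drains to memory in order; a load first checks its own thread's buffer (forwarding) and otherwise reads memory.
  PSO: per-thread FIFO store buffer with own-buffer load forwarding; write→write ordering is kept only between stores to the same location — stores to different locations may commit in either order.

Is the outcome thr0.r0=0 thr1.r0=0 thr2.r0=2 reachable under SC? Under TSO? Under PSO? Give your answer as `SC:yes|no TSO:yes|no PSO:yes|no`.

SC:no TSO:yes PSO:yes

outcome vector order: (thr0.r0,thr1.r0,thr2.r0)
SC (10): (0,1,0) (0,1,2) (0,2,0) (0,2,2) (2,0,0) (2,0,2) (2,1,0) (2,1,2) (2,2,0) (2,2,2)
TSO (12): (0,0,0) (0,0,2) (0,1,0) (0,1,2) (0,2,0) (0,2,2) (2,0,0) (2,0,2) (2,1,0) (2,1,2) (2,2,0) (2,2,2)
PSO (12): (0,0,0) (0,0,2) (0,1,0) (0,1,2) (0,2,0) (0,2,2) (2,0,0) (2,0,2) (2,1,0) (2,1,2) (2,2,0) (2,2,2)
target (0,0,2) ∈ {TSO,PSO}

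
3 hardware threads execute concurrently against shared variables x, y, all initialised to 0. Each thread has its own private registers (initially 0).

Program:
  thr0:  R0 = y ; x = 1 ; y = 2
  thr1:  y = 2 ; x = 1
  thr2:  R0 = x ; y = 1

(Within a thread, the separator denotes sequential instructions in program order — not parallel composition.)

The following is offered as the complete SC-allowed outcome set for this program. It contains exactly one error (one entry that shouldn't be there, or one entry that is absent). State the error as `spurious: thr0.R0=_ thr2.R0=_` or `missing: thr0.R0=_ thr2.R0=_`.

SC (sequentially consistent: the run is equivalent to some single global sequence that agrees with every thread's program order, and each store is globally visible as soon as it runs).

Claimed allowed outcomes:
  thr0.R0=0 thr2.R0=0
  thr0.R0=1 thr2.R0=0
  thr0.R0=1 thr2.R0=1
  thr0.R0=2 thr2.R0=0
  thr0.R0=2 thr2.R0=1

missing: thr0.R0=0 thr2.R0=1

outcome vector order: (thr0.R0,thr2.R0)
SC: 6 outcomes — {0/0 0/1 1/0 1/1 2/0 2/1}
SC∖claimed = {0/1}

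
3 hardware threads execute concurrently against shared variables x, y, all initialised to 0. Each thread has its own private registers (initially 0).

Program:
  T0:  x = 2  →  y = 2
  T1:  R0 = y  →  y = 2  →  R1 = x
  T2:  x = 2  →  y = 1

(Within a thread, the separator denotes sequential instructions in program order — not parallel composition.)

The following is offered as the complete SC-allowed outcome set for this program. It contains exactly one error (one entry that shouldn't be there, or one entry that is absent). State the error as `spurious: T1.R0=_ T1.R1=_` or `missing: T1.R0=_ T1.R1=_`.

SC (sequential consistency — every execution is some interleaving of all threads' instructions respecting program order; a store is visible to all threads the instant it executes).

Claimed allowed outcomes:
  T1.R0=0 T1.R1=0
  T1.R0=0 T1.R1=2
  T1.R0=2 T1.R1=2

missing: T1.R0=1 T1.R1=2

outcome vector order: (T1.R0,T1.R1)
under SC → 00 02 12 22
SC∖claimed = {12}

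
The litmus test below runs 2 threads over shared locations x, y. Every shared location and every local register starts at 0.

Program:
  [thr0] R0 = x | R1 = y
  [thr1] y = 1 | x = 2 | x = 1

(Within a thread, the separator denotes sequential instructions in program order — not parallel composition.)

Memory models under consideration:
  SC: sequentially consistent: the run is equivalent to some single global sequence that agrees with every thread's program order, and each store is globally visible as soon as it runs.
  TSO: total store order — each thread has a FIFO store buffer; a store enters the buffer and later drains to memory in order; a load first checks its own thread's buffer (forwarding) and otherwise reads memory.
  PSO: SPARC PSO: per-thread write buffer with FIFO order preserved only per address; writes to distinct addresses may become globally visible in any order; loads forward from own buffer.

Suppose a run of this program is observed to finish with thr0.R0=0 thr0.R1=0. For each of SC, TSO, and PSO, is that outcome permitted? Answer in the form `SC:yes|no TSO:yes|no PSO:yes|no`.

SC:yes TSO:yes PSO:yes

outcome vector order: (thr0.R0,thr0.R1)
under SC → 0/0, 0/1, 1/1, 2/1
under TSO → 0/0, 0/1, 1/1, 2/1
under PSO → 0/0, 0/1, 1/0, 1/1, 2/0, 2/1
target 0/0 ∈ {SC,TSO,PSO}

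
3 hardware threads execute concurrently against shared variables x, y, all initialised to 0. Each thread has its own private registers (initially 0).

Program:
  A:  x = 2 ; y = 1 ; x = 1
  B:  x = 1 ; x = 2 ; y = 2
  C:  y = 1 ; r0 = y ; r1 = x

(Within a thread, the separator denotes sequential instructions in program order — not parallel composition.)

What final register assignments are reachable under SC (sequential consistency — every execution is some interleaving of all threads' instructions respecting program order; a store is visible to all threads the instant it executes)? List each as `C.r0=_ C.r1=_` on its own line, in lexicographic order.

outcome vector order: (C.r0,C.r1)
|SC outcomes| = 5

C.r0=1 C.r1=0
C.r0=1 C.r1=1
C.r0=1 C.r1=2
C.r0=2 C.r1=1
C.r0=2 C.r1=2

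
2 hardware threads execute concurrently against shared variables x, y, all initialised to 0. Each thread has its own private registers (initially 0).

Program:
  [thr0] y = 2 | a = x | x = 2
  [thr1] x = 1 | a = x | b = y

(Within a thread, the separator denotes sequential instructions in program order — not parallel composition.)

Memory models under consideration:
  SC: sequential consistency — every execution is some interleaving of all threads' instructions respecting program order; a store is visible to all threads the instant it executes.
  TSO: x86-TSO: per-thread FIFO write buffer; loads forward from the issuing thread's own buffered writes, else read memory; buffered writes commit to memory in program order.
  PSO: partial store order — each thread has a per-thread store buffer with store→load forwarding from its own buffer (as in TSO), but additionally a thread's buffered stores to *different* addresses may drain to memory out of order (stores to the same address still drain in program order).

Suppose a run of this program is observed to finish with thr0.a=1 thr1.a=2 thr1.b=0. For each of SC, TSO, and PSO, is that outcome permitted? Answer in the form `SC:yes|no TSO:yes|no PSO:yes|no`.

outcome vector order: (thr0.a,thr1.a,thr1.b)
[SC] allowed = {(0,1,2) (0,2,2) (1,1,0) (1,1,2) (1,2,2)}
[TSO] allowed = {(0,1,0) (0,1,2) (0,2,2) (1,1,0) (1,1,2) (1,2,2)}
[PSO] allowed = {(0,1,0) (0,1,2) (0,2,0) (0,2,2) (1,1,0) (1,1,2) (1,2,0) (1,2,2)}
target (1,2,0) ∈ {PSO}

SC:no TSO:no PSO:yes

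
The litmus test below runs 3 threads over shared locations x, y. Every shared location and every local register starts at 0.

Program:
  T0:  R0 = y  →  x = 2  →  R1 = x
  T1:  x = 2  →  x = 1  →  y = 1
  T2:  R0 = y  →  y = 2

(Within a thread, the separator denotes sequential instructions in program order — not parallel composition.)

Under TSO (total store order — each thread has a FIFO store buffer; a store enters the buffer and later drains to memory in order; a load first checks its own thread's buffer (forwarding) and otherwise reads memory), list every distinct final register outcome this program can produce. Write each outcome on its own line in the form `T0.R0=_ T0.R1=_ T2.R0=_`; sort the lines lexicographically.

outcome vector order: (T0.R0,T0.R1,T2.R0)
|TSO outcomes| = 9

T0.R0=0 T0.R1=1 T2.R0=0
T0.R0=0 T0.R1=1 T2.R0=1
T0.R0=0 T0.R1=2 T2.R0=0
T0.R0=0 T0.R1=2 T2.R0=1
T0.R0=1 T0.R1=2 T2.R0=0
T0.R0=1 T0.R1=2 T2.R0=1
T0.R0=2 T0.R1=1 T2.R0=0
T0.R0=2 T0.R1=2 T2.R0=0
T0.R0=2 T0.R1=2 T2.R0=1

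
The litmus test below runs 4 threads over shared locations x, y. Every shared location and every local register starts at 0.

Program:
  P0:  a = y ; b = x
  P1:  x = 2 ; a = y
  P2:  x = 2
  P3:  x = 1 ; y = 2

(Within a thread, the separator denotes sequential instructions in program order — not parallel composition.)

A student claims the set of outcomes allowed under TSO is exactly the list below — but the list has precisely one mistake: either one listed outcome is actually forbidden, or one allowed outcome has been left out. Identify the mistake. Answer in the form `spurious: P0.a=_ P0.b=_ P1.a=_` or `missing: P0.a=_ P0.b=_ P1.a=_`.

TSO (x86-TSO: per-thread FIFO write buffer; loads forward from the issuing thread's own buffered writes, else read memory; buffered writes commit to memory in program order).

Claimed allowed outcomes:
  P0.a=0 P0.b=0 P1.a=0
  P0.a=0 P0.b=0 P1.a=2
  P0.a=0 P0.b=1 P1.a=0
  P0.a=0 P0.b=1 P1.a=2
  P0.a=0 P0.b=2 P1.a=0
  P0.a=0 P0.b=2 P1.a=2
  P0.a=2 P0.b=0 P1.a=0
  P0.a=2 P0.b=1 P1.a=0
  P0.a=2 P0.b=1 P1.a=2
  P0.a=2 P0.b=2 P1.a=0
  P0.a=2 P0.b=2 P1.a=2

spurious: P0.a=2 P0.b=0 P1.a=0

outcome vector order: (P0.a,P0.b,P1.a)
TSO (10): 0/0/0; 0/0/2; 0/1/0; 0/1/2; 0/2/0; 0/2/2; 2/1/0; 2/1/2; 2/2/0; 2/2/2
claimed∖TSO = {2/0/0}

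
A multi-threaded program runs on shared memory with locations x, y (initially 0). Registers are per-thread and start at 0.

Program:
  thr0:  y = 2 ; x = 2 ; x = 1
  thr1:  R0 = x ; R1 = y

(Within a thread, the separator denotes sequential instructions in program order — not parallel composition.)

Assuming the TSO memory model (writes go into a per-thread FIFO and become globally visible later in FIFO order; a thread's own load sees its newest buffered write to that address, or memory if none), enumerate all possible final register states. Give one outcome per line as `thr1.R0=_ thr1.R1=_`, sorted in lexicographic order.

thr1.R0=0 thr1.R1=0
thr1.R0=0 thr1.R1=2
thr1.R0=1 thr1.R1=2
thr1.R0=2 thr1.R1=2

outcome vector order: (thr1.R0,thr1.R1)
|TSO outcomes| = 4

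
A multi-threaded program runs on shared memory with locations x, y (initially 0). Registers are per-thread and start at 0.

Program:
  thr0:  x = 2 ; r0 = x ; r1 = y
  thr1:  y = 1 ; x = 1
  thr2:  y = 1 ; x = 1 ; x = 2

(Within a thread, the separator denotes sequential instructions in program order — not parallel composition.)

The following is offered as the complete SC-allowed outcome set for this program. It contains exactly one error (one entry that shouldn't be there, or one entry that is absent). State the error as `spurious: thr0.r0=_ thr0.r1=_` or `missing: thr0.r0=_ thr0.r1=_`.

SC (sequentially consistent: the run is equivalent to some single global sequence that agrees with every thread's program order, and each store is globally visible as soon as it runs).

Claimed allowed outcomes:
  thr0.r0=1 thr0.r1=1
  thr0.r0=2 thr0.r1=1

outcome vector order: (thr0.r0,thr0.r1)
under SC → <1 1>; <2 0>; <2 1>
SC∖claimed = {<2 0>}

missing: thr0.r0=2 thr0.r1=0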